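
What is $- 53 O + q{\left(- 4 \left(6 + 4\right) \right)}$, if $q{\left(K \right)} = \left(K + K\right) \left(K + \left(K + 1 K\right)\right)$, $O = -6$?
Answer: $9918$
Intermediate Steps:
$q{\left(K \right)} = 6 K^{2}$ ($q{\left(K \right)} = 2 K \left(K + \left(K + K\right)\right) = 2 K \left(K + 2 K\right) = 2 K 3 K = 6 K^{2}$)
$- 53 O + q{\left(- 4 \left(6 + 4\right) \right)} = \left(-53\right) \left(-6\right) + 6 \left(- 4 \left(6 + 4\right)\right)^{2} = 318 + 6 \left(\left(-4\right) 10\right)^{2} = 318 + 6 \left(-40\right)^{2} = 318 + 6 \cdot 1600 = 318 + 9600 = 9918$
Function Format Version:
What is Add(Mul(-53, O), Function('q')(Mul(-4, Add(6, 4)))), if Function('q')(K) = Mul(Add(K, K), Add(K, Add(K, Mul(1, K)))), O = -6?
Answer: 9918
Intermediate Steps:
Function('q')(K) = Mul(6, Pow(K, 2)) (Function('q')(K) = Mul(Mul(2, K), Add(K, Add(K, K))) = Mul(Mul(2, K), Add(K, Mul(2, K))) = Mul(Mul(2, K), Mul(3, K)) = Mul(6, Pow(K, 2)))
Add(Mul(-53, O), Function('q')(Mul(-4, Add(6, 4)))) = Add(Mul(-53, -6), Mul(6, Pow(Mul(-4, Add(6, 4)), 2))) = Add(318, Mul(6, Pow(Mul(-4, 10), 2))) = Add(318, Mul(6, Pow(-40, 2))) = Add(318, Mul(6, 1600)) = Add(318, 9600) = 9918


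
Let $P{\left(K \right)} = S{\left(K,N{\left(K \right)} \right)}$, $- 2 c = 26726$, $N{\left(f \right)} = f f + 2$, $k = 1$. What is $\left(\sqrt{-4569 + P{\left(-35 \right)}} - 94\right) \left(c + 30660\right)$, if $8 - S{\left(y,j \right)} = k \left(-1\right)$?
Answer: $-1625918 + 69188 i \sqrt{285} \approx -1.6259 \cdot 10^{6} + 1.168 \cdot 10^{6} i$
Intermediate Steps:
$N{\left(f \right)} = 2 + f^{2}$ ($N{\left(f \right)} = f^{2} + 2 = 2 + f^{2}$)
$c = -13363$ ($c = \left(- \frac{1}{2}\right) 26726 = -13363$)
$S{\left(y,j \right)} = 9$ ($S{\left(y,j \right)} = 8 - 1 \left(-1\right) = 8 - -1 = 8 + 1 = 9$)
$P{\left(K \right)} = 9$
$\left(\sqrt{-4569 + P{\left(-35 \right)}} - 94\right) \left(c + 30660\right) = \left(\sqrt{-4569 + 9} - 94\right) \left(-13363 + 30660\right) = \left(\sqrt{-4560} - 94\right) 17297 = \left(4 i \sqrt{285} - 94\right) 17297 = \left(-94 + 4 i \sqrt{285}\right) 17297 = -1625918 + 69188 i \sqrt{285}$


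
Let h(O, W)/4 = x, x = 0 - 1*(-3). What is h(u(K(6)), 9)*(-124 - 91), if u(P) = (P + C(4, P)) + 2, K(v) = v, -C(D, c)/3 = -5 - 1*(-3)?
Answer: -2580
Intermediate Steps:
C(D, c) = 6 (C(D, c) = -3*(-5 - 1*(-3)) = -3*(-5 + 3) = -3*(-2) = 6)
u(P) = 8 + P (u(P) = (P + 6) + 2 = (6 + P) + 2 = 8 + P)
x = 3 (x = 0 + 3 = 3)
h(O, W) = 12 (h(O, W) = 4*3 = 12)
h(u(K(6)), 9)*(-124 - 91) = 12*(-124 - 91) = 12*(-215) = -2580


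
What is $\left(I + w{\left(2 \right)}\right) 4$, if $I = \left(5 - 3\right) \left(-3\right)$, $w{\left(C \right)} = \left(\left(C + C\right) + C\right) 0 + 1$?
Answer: $-20$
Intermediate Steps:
$w{\left(C \right)} = 1$ ($w{\left(C \right)} = \left(2 C + C\right) 0 + 1 = 3 C 0 + 1 = 0 + 1 = 1$)
$I = -6$ ($I = 2 \left(-3\right) = -6$)
$\left(I + w{\left(2 \right)}\right) 4 = \left(-6 + 1\right) 4 = \left(-5\right) 4 = -20$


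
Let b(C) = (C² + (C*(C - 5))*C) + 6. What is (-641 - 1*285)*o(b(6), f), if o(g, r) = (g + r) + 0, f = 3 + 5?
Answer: -79636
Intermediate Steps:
b(C) = 6 + C² + C²*(-5 + C) (b(C) = (C² + (C*(-5 + C))*C) + 6 = (C² + C²*(-5 + C)) + 6 = 6 + C² + C²*(-5 + C))
f = 8
o(g, r) = g + r
(-641 - 1*285)*o(b(6), f) = (-641 - 1*285)*((6 + 6³ - 4*6²) + 8) = (-641 - 285)*((6 + 216 - 4*36) + 8) = -926*((6 + 216 - 144) + 8) = -926*(78 + 8) = -926*86 = -79636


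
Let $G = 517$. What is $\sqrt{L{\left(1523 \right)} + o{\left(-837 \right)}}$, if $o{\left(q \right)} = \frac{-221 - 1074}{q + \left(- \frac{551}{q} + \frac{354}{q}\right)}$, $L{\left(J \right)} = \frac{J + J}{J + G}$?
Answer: $\frac{\sqrt{6061788201030315}}{44648715} \approx 1.7438$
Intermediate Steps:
$L{\left(J \right)} = \frac{2 J}{517 + J}$ ($L{\left(J \right)} = \frac{J + J}{J + 517} = \frac{2 J}{517 + J}$)
$o{\left(q \right)} = - \frac{1295}{q - \frac{197}{q}}$
$\sqrt{L{\left(1523 \right)} + o{\left(-837 \right)}} = \sqrt{2 \cdot 1523 \frac{1}{517 + 1523} - - \frac{1083915}{-197 + \left(-837\right)^{2}}} = \sqrt{2 \cdot 1523 \cdot \frac{1}{2040} - - \frac{1083915}{-197 + 700569}} = \sqrt{2 \cdot 1523 \cdot \frac{1}{2040} - - \frac{1083915}{700372}} = \sqrt{\frac{1523}{1020} - \left(-1083915\right) \frac{1}{700372}} = \sqrt{\frac{1523}{1020} + \frac{1083915}{700372}} = \sqrt{\frac{135766241}{44648715}} = \frac{\sqrt{6061788201030315}}{44648715}$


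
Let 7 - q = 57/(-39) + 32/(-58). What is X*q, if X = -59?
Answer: -200482/377 ≈ -531.78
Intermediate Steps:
q = 3398/377 (q = 7 - (57/(-39) + 32/(-58)) = 7 - (57*(-1/39) + 32*(-1/58)) = 7 - (-19/13 - 16/29) = 7 - 1*(-759/377) = 7 + 759/377 = 3398/377 ≈ 9.0133)
X*q = -59*3398/377 = -200482/377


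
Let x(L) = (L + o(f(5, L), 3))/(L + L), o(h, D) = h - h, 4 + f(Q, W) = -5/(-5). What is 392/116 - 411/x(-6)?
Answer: -23740/29 ≈ -818.62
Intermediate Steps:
f(Q, W) = -3 (f(Q, W) = -4 - 5/(-5) = -4 - 5*(-⅕) = -4 + 1 = -3)
o(h, D) = 0
x(L) = ½ (x(L) = (L + 0)/(L + L) = L/((2*L)) = L*(1/(2*L)) = ½)
392/116 - 411/x(-6) = 392/116 - 411/½ = 392*(1/116) - 411*2 = 98/29 - 822 = -23740/29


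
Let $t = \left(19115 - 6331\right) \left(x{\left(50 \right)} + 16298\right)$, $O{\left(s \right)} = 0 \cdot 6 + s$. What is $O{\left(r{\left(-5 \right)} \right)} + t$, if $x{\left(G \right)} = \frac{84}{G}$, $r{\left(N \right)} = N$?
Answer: $\frac{5209377603}{25} \approx 2.0838 \cdot 10^{8}$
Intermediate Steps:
$O{\left(s \right)} = s$ ($O{\left(s \right)} = 0 + s = s$)
$t = \frac{5209377728}{25}$ ($t = \left(19115 - 6331\right) \left(\frac{84}{50} + 16298\right) = 12784 \left(84 \cdot \frac{1}{50} + 16298\right) = 12784 \left(\frac{42}{25} + 16298\right) = 12784 \cdot \frac{407492}{25} = \frac{5209377728}{25} \approx 2.0838 \cdot 10^{8}$)
$O{\left(r{\left(-5 \right)} \right)} + t = -5 + \frac{5209377728}{25} = \frac{5209377603}{25}$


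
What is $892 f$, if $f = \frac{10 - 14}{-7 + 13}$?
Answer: $- \frac{1784}{3} \approx -594.67$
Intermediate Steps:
$f = - \frac{2}{3}$ ($f = - \frac{4}{6} = \left(-4\right) \frac{1}{6} = - \frac{2}{3} \approx -0.66667$)
$892 f = 892 \left(- \frac{2}{3}\right) = - \frac{1784}{3}$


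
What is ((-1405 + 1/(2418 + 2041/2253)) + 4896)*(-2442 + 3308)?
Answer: 16475854893868/5449795 ≈ 3.0232e+6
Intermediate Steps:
((-1405 + 1/(2418 + 2041/2253)) + 4896)*(-2442 + 3308) = ((-1405 + 1/(2418 + 2041*(1/2253))) + 4896)*866 = ((-1405 + 1/(2418 + 2041/2253)) + 4896)*866 = ((-1405 + 1/(5449795/2253)) + 4896)*866 = ((-1405 + 2253/5449795) + 4896)*866 = (-7656959722/5449795 + 4896)*866 = (19025236598/5449795)*866 = 16475854893868/5449795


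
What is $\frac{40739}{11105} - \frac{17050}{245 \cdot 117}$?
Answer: $\frac{195688637}{63664965} \approx 3.0737$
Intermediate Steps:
$\frac{40739}{11105} - \frac{17050}{245 \cdot 117} = 40739 \cdot \frac{1}{11105} - \frac{17050}{28665} = \frac{40739}{11105} - \frac{3410}{5733} = \frac{195688637}{63664965}$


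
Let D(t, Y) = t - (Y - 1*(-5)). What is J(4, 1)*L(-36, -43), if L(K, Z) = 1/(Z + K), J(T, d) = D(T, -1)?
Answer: 0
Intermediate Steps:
D(t, Y) = -5 + t - Y (D(t, Y) = t - (Y + 5) = t - (5 + Y) = t + (-5 - Y) = -5 + t - Y)
J(T, d) = -4 + T (J(T, d) = -5 + T - 1*(-1) = -5 + T + 1 = -4 + T)
L(K, Z) = 1/(K + Z)
J(4, 1)*L(-36, -43) = (-4 + 4)/(-36 - 43) = 0/(-79) = 0*(-1/79) = 0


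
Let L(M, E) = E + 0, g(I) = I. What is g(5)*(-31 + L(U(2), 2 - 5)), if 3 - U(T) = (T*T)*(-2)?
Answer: -170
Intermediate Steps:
U(T) = 3 + 2*T**2 (U(T) = 3 - T*T*(-2) = 3 - T**2*(-2) = 3 - (-2)*T**2 = 3 + 2*T**2)
L(M, E) = E
g(5)*(-31 + L(U(2), 2 - 5)) = 5*(-31 + (2 - 5)) = 5*(-31 - 3) = 5*(-34) = -170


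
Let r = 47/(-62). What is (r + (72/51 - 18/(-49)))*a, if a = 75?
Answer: 3954975/51646 ≈ 76.578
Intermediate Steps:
r = -47/62 (r = 47*(-1/62) = -47/62 ≈ -0.75806)
(r + (72/51 - 18/(-49)))*a = (-47/62 + (72/51 - 18/(-49)))*75 = (-47/62 + (72*(1/51) - 18*(-1/49)))*75 = (-47/62 + (24/17 + 18/49))*75 = (-47/62 + 1482/833)*75 = (52733/51646)*75 = 3954975/51646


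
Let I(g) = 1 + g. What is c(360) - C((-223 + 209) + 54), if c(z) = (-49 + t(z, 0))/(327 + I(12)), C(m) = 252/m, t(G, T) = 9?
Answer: -1091/170 ≈ -6.4176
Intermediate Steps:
c(z) = -2/17 (c(z) = (-49 + 9)/(327 + (1 + 12)) = -40/(327 + 13) = -40/340 = -40*1/340 = -2/17)
c(360) - C((-223 + 209) + 54) = -2/17 - 252/((-223 + 209) + 54) = -2/17 - 252/(-14 + 54) = -2/17 - 252/40 = -2/17 - 1*63/10 = -2/17 - 63/10 = -1091/170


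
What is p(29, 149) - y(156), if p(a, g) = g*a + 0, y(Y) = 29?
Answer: 4292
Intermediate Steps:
p(a, g) = a*g (p(a, g) = a*g + 0 = a*g)
p(29, 149) - y(156) = 29*149 - 1*29 = 4321 - 29 = 4292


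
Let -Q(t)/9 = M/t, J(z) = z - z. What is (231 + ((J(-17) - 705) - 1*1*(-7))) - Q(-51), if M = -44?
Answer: -7807/17 ≈ -459.24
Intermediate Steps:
J(z) = 0
Q(t) = 396/t (Q(t) = -(-396)/t = 396/t)
(231 + ((J(-17) - 705) - 1*1*(-7))) - Q(-51) = (231 + ((0 - 705) - 1*1*(-7))) - 396/(-51) = (231 + (-705 - 1*(-7))) - 396*(-1)/51 = (231 + (-705 + 7)) - 1*(-132/17) = (231 - 698) + 132/17 = -467 + 132/17 = -7807/17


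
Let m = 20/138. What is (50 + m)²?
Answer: 11971600/4761 ≈ 2514.5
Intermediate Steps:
m = 10/69 (m = 20*(1/138) = 10/69 ≈ 0.14493)
(50 + m)² = (50 + 10/69)² = (3460/69)² = 11971600/4761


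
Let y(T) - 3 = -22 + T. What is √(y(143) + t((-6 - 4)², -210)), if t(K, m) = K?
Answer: 4*√14 ≈ 14.967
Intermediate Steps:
y(T) = -19 + T (y(T) = 3 + (-22 + T) = -19 + T)
√(y(143) + t((-6 - 4)², -210)) = √((-19 + 143) + (-6 - 4)²) = √(124 + (-10)²) = √(124 + 100) = √224 = 4*√14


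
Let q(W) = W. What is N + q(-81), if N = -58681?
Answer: -58762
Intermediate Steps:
N + q(-81) = -58681 - 81 = -58762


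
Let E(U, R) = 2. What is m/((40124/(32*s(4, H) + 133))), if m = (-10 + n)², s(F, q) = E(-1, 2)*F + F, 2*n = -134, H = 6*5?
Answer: 437899/5732 ≈ 76.396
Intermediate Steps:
H = 30
n = -67 (n = (½)*(-134) = -67)
s(F, q) = 3*F (s(F, q) = 2*F + F = 3*F)
m = 5929 (m = (-10 - 67)² = (-77)² = 5929)
m/((40124/(32*s(4, H) + 133))) = 5929/((40124/(32*(3*4) + 133))) = 5929/((40124/(32*12 + 133))) = 5929/((40124/(384 + 133))) = 5929/((40124/517)) = 5929/((40124*(1/517))) = 5929/(40124/517) = 5929*(517/40124) = 437899/5732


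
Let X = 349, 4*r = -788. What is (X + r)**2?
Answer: 23104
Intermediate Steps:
r = -197 (r = (1/4)*(-788) = -197)
(X + r)**2 = (349 - 197)**2 = 152**2 = 23104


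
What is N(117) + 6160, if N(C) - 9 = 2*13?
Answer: 6195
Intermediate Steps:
N(C) = 35 (N(C) = 9 + 2*13 = 9 + 26 = 35)
N(117) + 6160 = 35 + 6160 = 6195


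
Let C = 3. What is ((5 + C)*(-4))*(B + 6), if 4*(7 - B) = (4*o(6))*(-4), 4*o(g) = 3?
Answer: -512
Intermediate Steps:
o(g) = ¾ (o(g) = (¼)*3 = ¾)
B = 10 (B = 7 - 4*(¾)*(-4)/4 = 7 - 3*(-4)/4 = 7 - ¼*(-12) = 7 + 3 = 10)
((5 + C)*(-4))*(B + 6) = ((5 + 3)*(-4))*(10 + 6) = (8*(-4))*16 = -32*16 = -512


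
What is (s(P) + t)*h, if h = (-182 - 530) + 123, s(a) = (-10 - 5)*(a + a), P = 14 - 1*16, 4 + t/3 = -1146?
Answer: 1996710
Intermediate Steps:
t = -3450 (t = -12 + 3*(-1146) = -12 - 3438 = -3450)
P = -2 (P = 14 - 16 = -2)
s(a) = -30*a
h = -589 (h = -712 + 123 = -589)
(s(P) + t)*h = (-30*(-2) - 3450)*(-589) = (60 - 3450)*(-589) = -3390*(-589) = 1996710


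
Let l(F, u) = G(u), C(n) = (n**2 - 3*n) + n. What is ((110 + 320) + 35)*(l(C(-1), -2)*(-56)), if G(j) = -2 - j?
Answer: 0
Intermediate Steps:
C(n) = n**2 - 2*n
l(F, u) = -2 - u
((110 + 320) + 35)*(l(C(-1), -2)*(-56)) = ((110 + 320) + 35)*((-2 - 1*(-2))*(-56)) = (430 + 35)*((-2 + 2)*(-56)) = 465*(0*(-56)) = 465*0 = 0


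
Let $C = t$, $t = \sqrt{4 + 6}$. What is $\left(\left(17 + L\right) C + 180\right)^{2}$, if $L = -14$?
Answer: $32490 + 1080 \sqrt{10} \approx 35905.0$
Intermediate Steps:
$t = \sqrt{10} \approx 3.1623$
$C = \sqrt{10} \approx 3.1623$
$\left(\left(17 + L\right) C + 180\right)^{2} = \left(\left(17 - 14\right) \sqrt{10} + 180\right)^{2} = \left(3 \sqrt{10} + 180\right)^{2} = \left(180 + 3 \sqrt{10}\right)^{2}$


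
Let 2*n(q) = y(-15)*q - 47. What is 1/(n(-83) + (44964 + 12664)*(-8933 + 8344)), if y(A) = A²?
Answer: -1/33952253 ≈ -2.9453e-8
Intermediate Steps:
n(q) = -47/2 + 225*q/2 (n(q) = ((-15)²*q - 47)/2 = (225*q - 47)/2 = (-47 + 225*q)/2 = -47/2 + 225*q/2)
1/(n(-83) + (44964 + 12664)*(-8933 + 8344)) = 1/((-47/2 + (225/2)*(-83)) + (44964 + 12664)*(-8933 + 8344)) = 1/((-47/2 - 18675/2) + 57628*(-589)) = 1/(-9361 - 33942892) = 1/(-33952253) = -1/33952253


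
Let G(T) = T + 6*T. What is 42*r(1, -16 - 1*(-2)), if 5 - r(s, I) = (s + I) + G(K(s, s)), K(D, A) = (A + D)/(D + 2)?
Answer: 560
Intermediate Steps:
K(D, A) = (A + D)/(2 + D)
G(T) = 7*T
r(s, I) = 5 - I - s - 14*s/(2 + s) (r(s, I) = 5 - ((s + I) + 7*((s + s)/(2 + s))) = 5 - ((I + s) + 7*((2*s)/(2 + s))) = 5 - ((I + s) + 7*(2*s/(2 + s))) = 5 - ((I + s) + 14*s/(2 + s)) = 5 - (I + s + 14*s/(2 + s)) = 5 + (-I - s - 14*s/(2 + s)) = 5 - I - s - 14*s/(2 + s))
42*r(1, -16 - 1*(-2)) = 42*((-14*1 + (2 + 1)*(5 - (-16 - 1*(-2)) - 1*1))/(2 + 1)) = 42*((-14 + 3*(5 - (-16 + 2) - 1))/3) = 42*((-14 + 3*(5 - 1*(-14) - 1))/3) = 42*((-14 + 3*(5 + 14 - 1))/3) = 42*((-14 + 3*18)/3) = 42*((-14 + 54)/3) = 42*((⅓)*40) = 42*(40/3) = 560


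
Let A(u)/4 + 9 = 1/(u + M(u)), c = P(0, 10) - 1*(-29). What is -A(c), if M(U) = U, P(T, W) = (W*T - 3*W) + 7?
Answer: 107/3 ≈ 35.667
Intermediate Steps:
P(T, W) = 7 - 3*W + T*W (P(T, W) = (T*W - 3*W) + 7 = (-3*W + T*W) + 7 = 7 - 3*W + T*W)
c = 6 (c = (7 - 3*10 + 0*10) - 1*(-29) = (7 - 30 + 0) + 29 = -23 + 29 = 6)
A(u) = -36 + 2/u (A(u) = -36 + 4/(u + u) = -36 + 4/((2*u)) = -36 + 4*(1/(2*u)) = -36 + 2/u)
-A(c) = -(-36 + 2/6) = -(-36 + 2*(⅙)) = -(-36 + ⅓) = -1*(-107/3) = 107/3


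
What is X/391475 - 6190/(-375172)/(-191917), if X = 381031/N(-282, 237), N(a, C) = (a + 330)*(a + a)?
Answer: -982162565271373/27252742168787889600 ≈ -3.6039e-5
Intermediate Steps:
N(a, C) = 2*a*(330 + a) (N(a, C) = (330 + a)*(2*a) = 2*a*(330 + a))
X = -381031/27072 (X = 381031/((2*(-282)*(330 - 282))) = 381031/((2*(-282)*48)) = 381031/(-27072) = 381031*(-1/27072) = -381031/27072 ≈ -14.075)
X/391475 - 6190/(-375172)/(-191917) = -381031/27072/391475 - 6190/(-375172)/(-191917) = -381031/27072*1/391475 - 6190*(-1/375172)*(-1/191917) = -54433/1514001600 + (3095/187586)*(-1/191917) = -54433/1514001600 - 3095/36000942362 = -982162565271373/27252742168787889600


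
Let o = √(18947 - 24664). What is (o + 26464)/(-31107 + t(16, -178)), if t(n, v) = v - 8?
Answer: -26464/31293 - I*√5717/31293 ≈ -0.84568 - 0.0024162*I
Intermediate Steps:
t(n, v) = -8 + v
o = I*√5717 (o = √(-5717) = I*√5717 ≈ 75.611*I)
(o + 26464)/(-31107 + t(16, -178)) = (I*√5717 + 26464)/(-31107 + (-8 - 178)) = (26464 + I*√5717)/(-31107 - 186) = (26464 + I*√5717)/(-31293) = (26464 + I*√5717)*(-1/31293) = -26464/31293 - I*√5717/31293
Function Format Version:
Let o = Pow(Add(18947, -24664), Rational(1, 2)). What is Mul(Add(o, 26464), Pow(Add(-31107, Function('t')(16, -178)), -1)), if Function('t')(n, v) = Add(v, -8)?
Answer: Add(Rational(-26464, 31293), Mul(Rational(-1, 31293), I, Pow(5717, Rational(1, 2)))) ≈ Add(-0.84568, Mul(-0.0024162, I))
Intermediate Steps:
Function('t')(n, v) = Add(-8, v)
o = Mul(I, Pow(5717, Rational(1, 2))) (o = Pow(-5717, Rational(1, 2)) = Mul(I, Pow(5717, Rational(1, 2))) ≈ Mul(75.611, I))
Mul(Add(o, 26464), Pow(Add(-31107, Function('t')(16, -178)), -1)) = Mul(Add(Mul(I, Pow(5717, Rational(1, 2))), 26464), Pow(Add(-31107, Add(-8, -178)), -1)) = Mul(Add(26464, Mul(I, Pow(5717, Rational(1, 2)))), Pow(Add(-31107, -186), -1)) = Mul(Add(26464, Mul(I, Pow(5717, Rational(1, 2)))), Pow(-31293, -1)) = Mul(Add(26464, Mul(I, Pow(5717, Rational(1, 2)))), Rational(-1, 31293)) = Add(Rational(-26464, 31293), Mul(Rational(-1, 31293), I, Pow(5717, Rational(1, 2))))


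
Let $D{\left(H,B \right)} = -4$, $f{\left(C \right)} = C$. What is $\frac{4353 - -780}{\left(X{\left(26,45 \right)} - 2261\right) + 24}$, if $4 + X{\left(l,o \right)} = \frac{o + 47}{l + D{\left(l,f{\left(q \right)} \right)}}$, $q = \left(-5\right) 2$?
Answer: $- \frac{56463}{24605} \approx -2.2948$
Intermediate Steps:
$q = -10$
$X{\left(l,o \right)} = -4 + \frac{47 + o}{-4 + l}$ ($X{\left(l,o \right)} = -4 + \frac{o + 47}{l - 4} = -4 + \frac{47 + o}{-4 + l}$)
$\frac{4353 - -780}{\left(X{\left(26,45 \right)} - 2261\right) + 24} = \frac{4353 - -780}{\left(\frac{63 + 45 - 104}{-4 + 26} - 2261\right) + 24} = \frac{4353 + 780}{\left(\frac{63 + 45 - 104}{22} - 2261\right) + 24} = \frac{5133}{\left(\frac{1}{22} \cdot 4 - 2261\right) + 24} = \frac{5133}{\left(\frac{2}{11} - 2261\right) + 24} = \frac{5133}{- \frac{24869}{11} + 24} = \frac{5133}{- \frac{24605}{11}} = 5133 \left(- \frac{11}{24605}\right) = - \frac{56463}{24605}$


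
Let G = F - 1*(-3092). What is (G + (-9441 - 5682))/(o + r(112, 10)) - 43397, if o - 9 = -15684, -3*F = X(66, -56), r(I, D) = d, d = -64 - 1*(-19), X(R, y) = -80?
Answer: -2046566507/47160 ≈ -43396.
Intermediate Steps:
d = -45 (d = -64 + 19 = -45)
r(I, D) = -45
F = 80/3 (F = -⅓*(-80) = 80/3 ≈ 26.667)
o = -15675 (o = 9 - 15684 = -15675)
G = 9356/3 (G = 80/3 - 1*(-3092) = 80/3 + 3092 = 9356/3 ≈ 3118.7)
(G + (-9441 - 5682))/(o + r(112, 10)) - 43397 = (9356/3 + (-9441 - 5682))/(-15675 - 45) - 43397 = (9356/3 - 15123)/(-15720) - 43397 = -36013/3*(-1/15720) - 43397 = 36013/47160 - 43397 = -2046566507/47160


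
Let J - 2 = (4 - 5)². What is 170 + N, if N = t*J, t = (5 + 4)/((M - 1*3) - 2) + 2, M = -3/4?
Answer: 3940/23 ≈ 171.30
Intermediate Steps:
M = -¾ (M = -3*¼ = -¾ ≈ -0.75000)
J = 3 (J = 2 + (4 - 5)² = 2 + (-1)² = 2 + 1 = 3)
t = 10/23 (t = (5 + 4)/((-¾ - 1*3) - 2) + 2 = 9/((-¾ - 3) - 2) + 2 = 9/(-15/4 - 2) + 2 = 9/(-23/4) + 2 = 9*(-4/23) + 2 = -36/23 + 2 = 10/23 ≈ 0.43478)
N = 30/23 (N = (10/23)*3 = 30/23 ≈ 1.3043)
170 + N = 170 + 30/23 = 3940/23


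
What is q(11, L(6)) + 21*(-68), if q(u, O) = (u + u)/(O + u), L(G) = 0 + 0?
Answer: -1426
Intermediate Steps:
L(G) = 0
q(u, O) = 2*u/(O + u) (q(u, O) = (2*u)/(O + u) = 2*u/(O + u))
q(11, L(6)) + 21*(-68) = 2*11/(0 + 11) + 21*(-68) = 2*11/11 - 1428 = 2*11*(1/11) - 1428 = 2 - 1428 = -1426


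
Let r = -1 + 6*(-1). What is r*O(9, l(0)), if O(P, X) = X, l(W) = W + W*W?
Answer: 0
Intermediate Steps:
l(W) = W + W²
r = -7 (r = -1 - 6 = -7)
r*O(9, l(0)) = -0*(1 + 0) = -0 = -7*0 = 0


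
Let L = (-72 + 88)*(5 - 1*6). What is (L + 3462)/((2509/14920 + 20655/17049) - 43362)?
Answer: -292187580560/3676562607473 ≈ -0.079473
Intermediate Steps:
L = -16 (L = 16*(5 - 6) = 16*(-1) = -16)
(L + 3462)/((2509/14920 + 20655/17049) - 43362) = (-16 + 3462)/((2509/14920 + 20655/17049) - 43362) = 3446/((2509*(1/14920) + 20655*(1/17049)) - 43362) = 3446/((2509/14920 + 6885/5683) - 43362) = 3446/(116982847/84790360 - 43362) = 3446/(-3676562607473/84790360) = 3446*(-84790360/3676562607473) = -292187580560/3676562607473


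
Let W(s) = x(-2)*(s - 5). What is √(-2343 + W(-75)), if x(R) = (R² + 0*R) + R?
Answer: I*√2503 ≈ 50.03*I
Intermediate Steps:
x(R) = R + R² (x(R) = (R² + 0) + R = R² + R = R + R²)
W(s) = -10 + 2*s (W(s) = (-2*(1 - 2))*(s - 5) = (-2*(-1))*(-5 + s) = 2*(-5 + s) = -10 + 2*s)
√(-2343 + W(-75)) = √(-2343 + (-10 + 2*(-75))) = √(-2343 + (-10 - 150)) = √(-2343 - 160) = √(-2503) = I*√2503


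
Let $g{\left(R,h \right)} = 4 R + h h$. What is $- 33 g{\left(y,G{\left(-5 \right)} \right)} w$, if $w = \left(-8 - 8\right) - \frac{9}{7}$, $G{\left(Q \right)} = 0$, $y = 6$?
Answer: $\frac{95832}{7} \approx 13690.0$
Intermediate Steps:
$g{\left(R,h \right)} = h^{2} + 4 R$ ($g{\left(R,h \right)} = 4 R + h^{2} = h^{2} + 4 R$)
$w = - \frac{121}{7}$ ($w = -16 - \frac{9}{7} = - \frac{121}{7} \approx -17.286$)
$- 33 g{\left(y,G{\left(-5 \right)} \right)} w = - 33 \left(0^{2} + 4 \cdot 6\right) \left(- \frac{121}{7}\right) = - 33 \left(0 + 24\right) \left(- \frac{121}{7}\right) = \left(-33\right) 24 \left(- \frac{121}{7}\right) = \left(-792\right) \left(- \frac{121}{7}\right) = \frac{95832}{7}$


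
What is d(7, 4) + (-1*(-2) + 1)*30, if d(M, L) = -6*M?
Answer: 48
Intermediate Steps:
d(7, 4) + (-1*(-2) + 1)*30 = -6*7 + (-1*(-2) + 1)*30 = -42 + (2 + 1)*30 = -42 + 3*30 = -42 + 90 = 48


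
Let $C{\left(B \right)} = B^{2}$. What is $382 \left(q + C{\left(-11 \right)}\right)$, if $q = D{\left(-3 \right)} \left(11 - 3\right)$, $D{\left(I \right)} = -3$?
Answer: $37054$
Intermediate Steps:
$q = -24$ ($q = - 3 \left(11 - 3\right) = \left(-3\right) 8 = -24$)
$382 \left(q + C{\left(-11 \right)}\right) = 382 \left(-24 + \left(-11\right)^{2}\right) = 382 \left(-24 + 121\right) = 382 \cdot 97 = 37054$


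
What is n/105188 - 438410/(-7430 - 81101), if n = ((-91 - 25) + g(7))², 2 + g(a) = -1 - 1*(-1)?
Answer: 11837044181/2328099707 ≈ 5.0844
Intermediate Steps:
g(a) = -2 (g(a) = -2 + (-1 - 1*(-1)) = -2 + (-1 + 1) = -2 + 0 = -2)
n = 13924 (n = ((-91 - 25) - 2)² = (-116 - 2)² = (-118)² = 13924)
n/105188 - 438410/(-7430 - 81101) = 13924/105188 - 438410/(-7430 - 81101) = 13924*(1/105188) - 438410/(-88531) = 3481/26297 - 438410*(-1/88531) = 3481/26297 + 438410/88531 = 11837044181/2328099707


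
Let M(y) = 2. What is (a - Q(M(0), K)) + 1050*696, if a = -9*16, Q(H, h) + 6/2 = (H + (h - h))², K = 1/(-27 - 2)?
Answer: 730655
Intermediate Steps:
K = -1/29 (K = 1/(-29) = -1/29 ≈ -0.034483)
Q(H, h) = -3 + H² (Q(H, h) = -3 + (H + (h - h))² = -3 + (H + 0)² = -3 + H²)
a = -144
(a - Q(M(0), K)) + 1050*696 = (-144 - (-3 + 2²)) + 1050*696 = (-144 - (-3 + 4)) + 730800 = (-144 - 1*1) + 730800 = (-144 - 1) + 730800 = -145 + 730800 = 730655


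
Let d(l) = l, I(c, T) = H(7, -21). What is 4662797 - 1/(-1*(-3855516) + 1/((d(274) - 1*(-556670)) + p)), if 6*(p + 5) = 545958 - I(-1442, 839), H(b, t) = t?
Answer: 23296505919974087215/4996251374438 ≈ 4.6628e+6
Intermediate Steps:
I(c, T) = -21
p = 181983/2 (p = -5 + (545958 - 1*(-21))/6 = -5 + (545958 + 21)/6 = -5 + (⅙)*545979 = -5 + 181993/2 = 181983/2 ≈ 90992.)
4662797 - 1/(-1*(-3855516) + 1/((d(274) - 1*(-556670)) + p)) = 4662797 - 1/(-1*(-3855516) + 1/((274 - 1*(-556670)) + 181983/2)) = 4662797 - 1/(3855516 + 1/((274 + 556670) + 181983/2)) = 4662797 - 1/(3855516 + 1/(556944 + 181983/2)) = 4662797 - 1/(3855516 + 1/(1295871/2)) = 4662797 - 1/(3855516 + 2/1295871) = 4662797 - 1/4996251374438/1295871 = 4662797 - 1*1295871/4996251374438 = 4662797 - 1295871/4996251374438 = 23296505919974087215/4996251374438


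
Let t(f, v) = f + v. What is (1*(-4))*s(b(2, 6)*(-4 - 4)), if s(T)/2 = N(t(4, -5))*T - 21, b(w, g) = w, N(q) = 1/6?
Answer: 568/3 ≈ 189.33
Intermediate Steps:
N(q) = 1/6
s(T) = -42 + T/3 (s(T) = 2*(T/6 - 21) = 2*(-21 + T/6) = -42 + T/3)
(1*(-4))*s(b(2, 6)*(-4 - 4)) = (1*(-4))*(-42 + (2*(-4 - 4))/3) = -4*(-42 + (2*(-8))/3) = -4*(-42 + (1/3)*(-16)) = -4*(-42 - 16/3) = -4*(-142/3) = 568/3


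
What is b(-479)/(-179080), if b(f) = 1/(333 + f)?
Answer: 1/26145680 ≈ 3.8247e-8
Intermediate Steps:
b(-479)/(-179080) = 1/((333 - 479)*(-179080)) = -1/179080/(-146) = -1/146*(-1/179080) = 1/26145680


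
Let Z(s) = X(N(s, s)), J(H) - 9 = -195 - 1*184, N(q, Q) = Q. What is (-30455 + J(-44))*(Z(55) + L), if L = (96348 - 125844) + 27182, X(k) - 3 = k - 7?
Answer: 69756975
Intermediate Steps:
J(H) = -370 (J(H) = 9 + (-195 - 1*184) = 9 + (-195 - 184) = 9 - 379 = -370)
X(k) = -4 + k (X(k) = 3 + (k - 7) = 3 + (-7 + k) = -4 + k)
Z(s) = -4 + s
L = -2314 (L = -29496 + 27182 = -2314)
(-30455 + J(-44))*(Z(55) + L) = (-30455 - 370)*((-4 + 55) - 2314) = -30825*(51 - 2314) = -30825*(-2263) = 69756975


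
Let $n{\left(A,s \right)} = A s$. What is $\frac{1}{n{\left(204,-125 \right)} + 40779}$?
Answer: $\frac{1}{15279} \approx 6.5449 \cdot 10^{-5}$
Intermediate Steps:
$\frac{1}{n{\left(204,-125 \right)} + 40779} = \frac{1}{204 \left(-125\right) + 40779} = \frac{1}{-25500 + 40779} = \frac{1}{15279}$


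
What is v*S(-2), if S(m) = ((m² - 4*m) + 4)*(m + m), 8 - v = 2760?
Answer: 176128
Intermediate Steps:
v = -2752 (v = 8 - 1*2760 = 8 - 2760 = -2752)
S(m) = 2*m*(4 + m² - 4*m) (S(m) = (4 + m² - 4*m)*(2*m) = 2*m*(4 + m² - 4*m))
v*S(-2) = -5504*(-2)*(4 + (-2)² - 4*(-2)) = -5504*(-2)*(4 + 4 + 8) = -5504*(-2)*16 = -2752*(-64) = 176128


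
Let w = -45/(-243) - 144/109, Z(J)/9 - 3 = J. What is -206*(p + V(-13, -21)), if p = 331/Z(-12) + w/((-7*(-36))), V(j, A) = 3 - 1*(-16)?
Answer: -1138881815/370818 ≈ -3071.3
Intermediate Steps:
Z(J) = 27 + 9*J
w = -3343/2943 (w = -45*(-1/243) - 144*1/109 = 5/27 - 144/109 = -3343/2943 ≈ -1.1359)
V(j, A) = 19 (V(j, A) = 3 + 16 = 19)
p = -3033979/741636 (p = 331/(27 + 9*(-12)) - 3343/(2943*((-7*(-36)))) = 331/(27 - 108) - 3343/2943/252 = 331/(-81) - 3343/2943*1/252 = 331*(-1/81) - 3343/741636 = -331/81 - 3343/741636 = -3033979/741636 ≈ -4.0909)
-206*(p + V(-13, -21)) = -206*(-3033979/741636 + 19) = -206*11057105/741636 = -1138881815/370818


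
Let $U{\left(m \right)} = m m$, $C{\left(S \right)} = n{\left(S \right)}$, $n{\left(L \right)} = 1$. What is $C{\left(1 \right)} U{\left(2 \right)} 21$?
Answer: $84$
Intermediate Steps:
$C{\left(S \right)} = 1$
$U{\left(m \right)} = m^{2}$
$C{\left(1 \right)} U{\left(2 \right)} 21 = 1 \cdot 2^{2} \cdot 21 = 1 \cdot 4 \cdot 21 = 4 \cdot 21 = 84$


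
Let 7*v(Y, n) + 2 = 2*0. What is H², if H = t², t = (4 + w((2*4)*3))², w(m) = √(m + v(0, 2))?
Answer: (28 + √1162)⁸/5764801 ≈ 3.8308e+7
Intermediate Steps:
v(Y, n) = -2/7 (v(Y, n) = -2/7 + (2*0)/7 = -2/7 + (⅐)*0 = -2/7 + 0 = -2/7)
w(m) = √(-2/7 + m) (w(m) = √(m - 2/7) = √(-2/7 + m))
t = (4 + √1162/7)² (t = (4 + √(-14 + 49*((2*4)*3))/7)² = (4 + √(-14 + 49*(8*3))/7)² = (4 + √(-14 + 49*24)/7)² = (4 + √(-14 + 1176)/7)² = (4 + √1162/7)² ≈ 78.672)
H = (28 + √1162)⁴/2401 (H = ((28 + √1162)²/49)² = (28 + √1162)⁴/2401 ≈ 6189.3)
H² = ((28 + √1162)⁴/2401)² = (28 + √1162)⁸/5764801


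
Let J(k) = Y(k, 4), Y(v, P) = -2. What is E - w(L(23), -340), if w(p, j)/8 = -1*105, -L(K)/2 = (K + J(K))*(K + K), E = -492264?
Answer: -491424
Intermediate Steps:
J(k) = -2
L(K) = -4*K*(-2 + K) (L(K) = -2*(K - 2)*(K + K) = -2*(-2 + K)*2*K = -4*K*(-2 + K))
w(p, j) = -840 (w(p, j) = 8*(-1*105) = 8*(-105) = -840)
E - w(L(23), -340) = -492264 - 1*(-840) = -492264 + 840 = -491424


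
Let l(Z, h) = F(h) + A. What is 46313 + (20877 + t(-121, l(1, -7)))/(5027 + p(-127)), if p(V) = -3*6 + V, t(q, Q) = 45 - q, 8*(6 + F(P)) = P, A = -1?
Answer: 226121109/4882 ≈ 46317.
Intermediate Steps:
F(P) = -6 + P/8
l(Z, h) = -7 + h/8 (l(Z, h) = (-6 + h/8) - 1 = -7 + h/8)
p(V) = -18 + V
46313 + (20877 + t(-121, l(1, -7)))/(5027 + p(-127)) = 46313 + (20877 + (45 - 1*(-121)))/(5027 + (-18 - 127)) = 46313 + (20877 + (45 + 121))/(5027 - 145) = 46313 + (20877 + 166)/4882 = 46313 + 21043*(1/4882) = 46313 + 21043/4882 = 226121109/4882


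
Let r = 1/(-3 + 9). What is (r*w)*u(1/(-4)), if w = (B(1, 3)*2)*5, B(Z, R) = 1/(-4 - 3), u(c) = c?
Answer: 5/84 ≈ 0.059524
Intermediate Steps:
B(Z, R) = -1/7 (B(Z, R) = 1/(-7) = -1/7)
r = 1/6 ≈ 0.16667
w = -10/7 (w = -1/7*2*5 = -2/7*5 = -10/7 ≈ -1.4286)
(r*w)*u(1/(-4)) = ((1/6)*(-10/7))*(1/(-4)) = -5*(-1)/(21*4) = -5/21*(-1/4) = 5/84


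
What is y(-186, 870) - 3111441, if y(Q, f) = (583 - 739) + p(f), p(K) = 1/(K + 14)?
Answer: -2750651747/884 ≈ -3.1116e+6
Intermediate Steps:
p(K) = 1/(14 + K)
y(Q, f) = -156 + 1/(14 + f) (y(Q, f) = (583 - 739) + 1/(14 + f) = -156 + 1/(14 + f))
y(-186, 870) - 3111441 = (-2183 - 156*870)/(14 + 870) - 3111441 = (-2183 - 135720)/884 - 3111441 = (1/884)*(-137903) - 3111441 = -137903/884 - 3111441 = -2750651747/884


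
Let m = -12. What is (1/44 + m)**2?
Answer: 277729/1936 ≈ 143.46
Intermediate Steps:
(1/44 + m)**2 = (1/44 - 12)**2 = (-527/44)**2 = 277729/1936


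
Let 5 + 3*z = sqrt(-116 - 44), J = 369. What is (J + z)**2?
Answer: 134916 + 8816*I*sqrt(10)/9 ≈ 1.3492e+5 + 3097.6*I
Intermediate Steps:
z = -5/3 + 4*I*sqrt(10)/3 (z = -5/3 + sqrt(-116 - 44)/3 = -5/3 + sqrt(-160)/3 = -5/3 + (4*I*sqrt(10))/3 = -5/3 + 4*I*sqrt(10)/3 ≈ -1.6667 + 4.2164*I)
(J + z)**2 = (369 + (-5/3 + 4*I*sqrt(10)/3))**2 = (1102/3 + 4*I*sqrt(10)/3)**2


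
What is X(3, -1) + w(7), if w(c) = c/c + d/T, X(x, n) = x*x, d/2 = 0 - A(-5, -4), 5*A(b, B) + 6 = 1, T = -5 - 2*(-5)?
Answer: 52/5 ≈ 10.400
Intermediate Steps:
T = 5 (T = -5 + 10 = 5)
A(b, B) = -1 (A(b, B) = -6/5 + (1/5)*1 = -6/5 + 1/5 = -1)
d = 2 (d = 2*(0 - 1*(-1)) = 2*(0 + 1) = 2*1 = 2)
X(x, n) = x**2
w(c) = 7/5 (w(c) = c/c + 2/5 = 1 + 2*(1/5) = 1 + 2/5 = 7/5)
X(3, -1) + w(7) = 3**2 + 7/5 = 9 + 7/5 = 52/5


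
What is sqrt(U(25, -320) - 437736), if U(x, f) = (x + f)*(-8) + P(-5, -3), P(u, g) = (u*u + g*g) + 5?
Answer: I*sqrt(435337) ≈ 659.8*I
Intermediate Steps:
P(u, g) = 5 + g**2 + u**2 (P(u, g) = (u**2 + g**2) + 5 = (g**2 + u**2) + 5 = 5 + g**2 + u**2)
U(x, f) = 39 - 8*f - 8*x (U(x, f) = (x + f)*(-8) + (5 + (-3)**2 + (-5)**2) = (f + x)*(-8) + (5 + 9 + 25) = (-8*f - 8*x) + 39 = 39 - 8*f - 8*x)
sqrt(U(25, -320) - 437736) = sqrt((39 - 8*(-320) - 8*25) - 437736) = sqrt((39 + 2560 - 200) - 437736) = sqrt(2399 - 437736) = sqrt(-435337) = I*sqrt(435337)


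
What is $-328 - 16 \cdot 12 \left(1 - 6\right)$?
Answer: $632$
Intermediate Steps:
$-328 - 16 \cdot 12 \left(1 - 6\right) = -328 - 16 \cdot 12 \left(-5\right) = -328 - -960 = -328 + 960 = 632$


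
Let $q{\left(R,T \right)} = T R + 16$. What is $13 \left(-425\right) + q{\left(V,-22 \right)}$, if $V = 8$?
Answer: $-5685$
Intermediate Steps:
$q{\left(R,T \right)} = 16 + R T$ ($q{\left(R,T \right)} = R T + 16 = 16 + R T$)
$13 \left(-425\right) + q{\left(V,-22 \right)} = 13 \left(-425\right) + \left(16 + 8 \left(-22\right)\right) = -5525 + \left(16 - 176\right) = -5525 - 160 = -5685$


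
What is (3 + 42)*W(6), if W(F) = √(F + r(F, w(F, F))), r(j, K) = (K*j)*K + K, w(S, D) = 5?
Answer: 45*√161 ≈ 570.99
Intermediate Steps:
r(j, K) = K + j*K² (r(j, K) = j*K² + K = K + j*K²)
W(F) = √(5 + 26*F) (W(F) = √(F + 5*(1 + 5*F)) = √(F + (5 + 25*F)) = √(5 + 26*F))
(3 + 42)*W(6) = (3 + 42)*√(5 + 26*6) = 45*√(5 + 156) = 45*√161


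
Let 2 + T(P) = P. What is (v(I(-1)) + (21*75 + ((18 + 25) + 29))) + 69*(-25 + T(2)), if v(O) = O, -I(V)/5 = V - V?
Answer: -78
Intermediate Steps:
I(V) = 0 (I(V) = -5*(V - V) = -5*0 = 0)
T(P) = -2 + P
(v(I(-1)) + (21*75 + ((18 + 25) + 29))) + 69*(-25 + T(2)) = (0 + (21*75 + ((18 + 25) + 29))) + 69*(-25 + (-2 + 2)) = (0 + (1575 + (43 + 29))) + 69*(-25 + 0) = (0 + (1575 + 72)) + 69*(-25) = (0 + 1647) - 1725 = 1647 - 1725 = -78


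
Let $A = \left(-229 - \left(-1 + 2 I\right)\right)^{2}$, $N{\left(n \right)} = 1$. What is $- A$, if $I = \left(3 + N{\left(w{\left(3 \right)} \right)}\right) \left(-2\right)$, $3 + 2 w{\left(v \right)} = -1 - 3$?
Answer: $-44944$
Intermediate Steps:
$w{\left(v \right)} = - \frac{7}{2}$ ($w{\left(v \right)} = - \frac{3}{2} + \frac{-1 - 3}{2} = - \frac{3}{2} + \frac{1}{2} \left(-4\right) = - \frac{3}{2} - 2 = - \frac{7}{2}$)
$I = -8$ ($I = \left(3 + 1\right) \left(-2\right) = 4 \left(-2\right) = -8$)
$A = 44944$ ($A = \left(-229 + \left(1 - -16\right)\right)^{2} = \left(-229 + \left(1 + 16\right)\right)^{2} = \left(-229 + 17\right)^{2} = \left(-212\right)^{2} = 44944$)
$- A = \left(-1\right) 44944 = -44944$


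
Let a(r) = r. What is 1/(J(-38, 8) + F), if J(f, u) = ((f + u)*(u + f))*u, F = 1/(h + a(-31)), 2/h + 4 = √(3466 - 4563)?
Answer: 7704635089/55473124162713 - 2*I*√1097/55473124162713 ≈ 0.00013889 - 1.1941e-12*I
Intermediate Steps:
h = 2/(-4 + I*√1097) (h = 2/(-4 + √(3466 - 4563)) = 2/(-4 + √(-1097)) = 2/(-4 + I*√1097) ≈ -0.0071878 - 0.059517*I)
F = 1/(-34511/1113 - 2*I*√1097/1113) (F = 1/((-8/1113 - 2*I*√1097/1113) - 31) = 1/(-34511/1113 - 2*I*√1097/1113) ≈ -0.03225 + 6.19e-5*I)
J(f, u) = u*(f + u)² (J(f, u) = ((f + u)*(f + u))*u = (f + u)²*u = u*(f + u)²)
1/(J(-38, 8) + F) = 1/(8*(-38 + 8)² + (-34511/1070093 + 2*I*√1097/1070093)) = 1/(8*(-30)² + (-34511/1070093 + 2*I*√1097/1070093)) = 1/(8*900 + (-34511/1070093 + 2*I*√1097/1070093)) = 1/(7200 + (-34511/1070093 + 2*I*√1097/1070093)) = 1/(7704635089/1070093 + 2*I*√1097/1070093)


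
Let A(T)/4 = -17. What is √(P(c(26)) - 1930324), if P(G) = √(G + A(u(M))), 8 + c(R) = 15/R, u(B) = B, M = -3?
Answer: √(-1304899024 + 26*I*√50986)/26 ≈ 0.0031254 + 1389.4*I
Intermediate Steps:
c(R) = -8 + 15/R
A(T) = -68 (A(T) = 4*(-17) = -68)
P(G) = √(-68 + G) (P(G) = √(G - 68) = √(-68 + G))
√(P(c(26)) - 1930324) = √(√(-68 + (-8 + 15/26)) - 1930324) = √(√(-68 - 193/26) - 1930324) = √(√(-1961/26) - 1930324) = √(I*√50986/26 - 1930324) = √(-1930324 + I*√50986/26)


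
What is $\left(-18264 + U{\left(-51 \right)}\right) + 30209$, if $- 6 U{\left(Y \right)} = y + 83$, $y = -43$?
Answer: $\frac{35815}{3} \approx 11938.0$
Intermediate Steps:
$U{\left(Y \right)} = - \frac{20}{3}$ ($U{\left(Y \right)} = - \frac{-43 + 83}{6} = \left(- \frac{1}{6}\right) 40 = - \frac{20}{3}$)
$\left(-18264 + U{\left(-51 \right)}\right) + 30209 = \left(-18264 - \frac{20}{3}\right) + 30209 = - \frac{54812}{3} + 30209 = \frac{35815}{3}$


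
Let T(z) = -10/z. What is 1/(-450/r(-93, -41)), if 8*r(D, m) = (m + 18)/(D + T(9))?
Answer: -23/338800 ≈ -6.7887e-5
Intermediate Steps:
r(D, m) = (18 + m)/(8*(-10/9 + D)) (r(D, m) = ((m + 18)/(D - 10/9))/8 = ((18 + m)/(D - 10*⅑))/8 = ((18 + m)/(D - 10/9))/8 = ((18 + m)/(-10/9 + D))/8 = (18 + m)/(8*(-10/9 + D)))
1/(-450/r(-93, -41)) = 1/(-450*8*(-10 + 9*(-93))/(9*(18 - 41))) = 1/(-450/((9/8)*(-23)/(-10 - 837))) = 1/(-450/((9/8)*(-23)/(-847))) = 1/(-450/((9/8)*(-1/847)*(-23))) = 1/(-450/207/6776) = 1/(-450*6776/207) = 1/(-338800/23) = -23/338800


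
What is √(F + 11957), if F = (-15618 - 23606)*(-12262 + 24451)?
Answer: I*√478089379 ≈ 21865.0*I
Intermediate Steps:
F = -478101336 (F = -39224*12189 = -478101336)
√(F + 11957) = √(-478101336 + 11957) = √(-478089379) = I*√478089379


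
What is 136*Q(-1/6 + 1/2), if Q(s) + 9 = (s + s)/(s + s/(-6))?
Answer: -4488/5 ≈ -897.60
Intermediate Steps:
Q(s) = -33/5 (Q(s) = -9 + (s + s)/(s + s/(-6)) = -9 + (2*s)/(s + s*(-1/6)) = -9 + (2*s)/(s - s/6) = -9 + (2*s)/((5*s/6)) = -9 + (2*s)*(6/(5*s)) = -9 + 12/5 = -33/5)
136*Q(-1/6 + 1/2) = 136*(-33/5) = -4488/5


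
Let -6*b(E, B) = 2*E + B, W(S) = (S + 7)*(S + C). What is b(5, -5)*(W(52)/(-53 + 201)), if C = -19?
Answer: -3245/296 ≈ -10.963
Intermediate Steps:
W(S) = (-19 + S)*(7 + S) (W(S) = (S + 7)*(S - 19) = (7 + S)*(-19 + S) = (-19 + S)*(7 + S))
b(E, B) = -E/3 - B/6 (b(E, B) = -(2*E + B)/6 = -(B + 2*E)/6 = -E/3 - B/6)
b(5, -5)*(W(52)/(-53 + 201)) = (-⅓*5 - ⅙*(-5))*((-133 + 52² - 12*52)/(-53 + 201)) = (-5/3 + ⅚)*((-133 + 2704 - 624)/148) = -3245/(2*148) = -⅚*1947/148 = -3245/296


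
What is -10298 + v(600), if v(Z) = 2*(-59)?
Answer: -10416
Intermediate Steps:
v(Z) = -118
-10298 + v(600) = -10298 - 118 = -10416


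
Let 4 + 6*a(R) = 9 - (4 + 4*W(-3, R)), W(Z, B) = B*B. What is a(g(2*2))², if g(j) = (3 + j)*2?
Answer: 68121/4 ≈ 17030.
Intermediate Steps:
W(Z, B) = B²
g(j) = 6 + 2*j
a(R) = ⅙ - 2*R²/3 (a(R) = -⅔ + (9 - (4 + 4*R²))/6 = -⅔ + (9 + (-4 - 4*R²))/6 = -⅔ + (5 - 4*R²)/6 = -⅔ + (⅚ - 2*R²/3) = ⅙ - 2*R²/3)
a(g(2*2))² = (⅙ - 2*(6 + 2*(2*2))²/3)² = (⅙ - 2*(6 + 2*4)²/3)² = (⅙ - 2*(6 + 8)²/3)² = (⅙ - ⅔*14²)² = (⅙ - ⅔*196)² = (⅙ - 392/3)² = (-261/2)² = 68121/4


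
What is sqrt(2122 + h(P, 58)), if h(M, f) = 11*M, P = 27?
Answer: sqrt(2419) ≈ 49.183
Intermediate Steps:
sqrt(2122 + h(P, 58)) = sqrt(2122 + 11*27) = sqrt(2122 + 297) = sqrt(2419)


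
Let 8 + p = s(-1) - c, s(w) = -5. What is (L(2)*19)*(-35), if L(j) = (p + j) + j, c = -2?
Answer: 4655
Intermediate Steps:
p = -11 (p = -8 + (-5 - 1*(-2)) = -8 + (-5 + 2) = -8 - 3 = -11)
L(j) = -11 + 2*j (L(j) = (-11 + j) + j = -11 + 2*j)
(L(2)*19)*(-35) = ((-11 + 2*2)*19)*(-35) = ((-11 + 4)*19)*(-35) = -7*19*(-35) = -133*(-35) = 4655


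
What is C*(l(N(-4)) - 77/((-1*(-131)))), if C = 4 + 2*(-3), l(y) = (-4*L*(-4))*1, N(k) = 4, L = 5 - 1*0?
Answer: -20806/131 ≈ -158.82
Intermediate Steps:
L = 5 (L = 5 + 0 = 5)
l(y) = 80 (l(y) = (-4*5*(-4))*1 = -20*(-4)*1 = 80*1 = 80)
C = -2 (C = 4 - 6 = -2)
C*(l(N(-4)) - 77/((-1*(-131)))) = -2*(80 - 77/((-1*(-131)))) = -2*(80 - 77/131) = -2*10403/131 = -20806/131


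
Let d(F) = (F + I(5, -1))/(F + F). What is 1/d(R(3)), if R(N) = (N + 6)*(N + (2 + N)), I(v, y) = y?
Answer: 144/71 ≈ 2.0282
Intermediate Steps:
R(N) = (2 + 2*N)*(6 + N) (R(N) = (6 + N)*(2 + 2*N) = (2 + 2*N)*(6 + N))
d(F) = (-1 + F)/(2*F) (d(F) = (F - 1)/(F + F) = (-1 + F)/((2*F)) = (-1 + F)*(1/(2*F)) = (-1 + F)/(2*F))
1/d(R(3)) = 1/((-1 + (12 + 2*3**2 + 14*3))/(2*(12 + 2*3**2 + 14*3))) = 1/((-1 + (12 + 2*9 + 42))/(2*(12 + 2*9 + 42))) = 1/((-1 + (12 + 18 + 42))/(2*(12 + 18 + 42))) = 1/((1/2)*(-1 + 72)/72) = 1/((1/2)*(1/72)*71) = 1/(71/144) = 144/71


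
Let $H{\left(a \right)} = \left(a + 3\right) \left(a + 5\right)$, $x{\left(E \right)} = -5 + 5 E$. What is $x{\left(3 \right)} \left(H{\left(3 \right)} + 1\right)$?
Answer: $490$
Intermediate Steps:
$H{\left(a \right)} = \left(3 + a\right) \left(5 + a\right)$
$x{\left(3 \right)} \left(H{\left(3 \right)} + 1\right) = \left(-5 + 5 \cdot 3\right) \left(\left(15 + 3^{2} + 8 \cdot 3\right) + 1\right) = \left(-5 + 15\right) \left(\left(15 + 9 + 24\right) + 1\right) = 10 \left(48 + 1\right) = 10 \cdot 49 = 490$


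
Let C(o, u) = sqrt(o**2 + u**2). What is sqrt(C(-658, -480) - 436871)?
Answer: sqrt(-436871 + 2*sqrt(165841)) ≈ 660.35*I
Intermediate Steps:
sqrt(C(-658, -480) - 436871) = sqrt(sqrt((-658)**2 + (-480)**2) - 436871) = sqrt(sqrt(432964 + 230400) - 436871) = sqrt(sqrt(663364) - 436871) = sqrt(2*sqrt(165841) - 436871) = sqrt(-436871 + 2*sqrt(165841))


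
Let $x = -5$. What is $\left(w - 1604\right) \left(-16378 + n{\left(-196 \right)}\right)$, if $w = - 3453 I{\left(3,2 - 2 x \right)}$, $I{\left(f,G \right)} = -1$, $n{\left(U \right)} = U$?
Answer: $-30645326$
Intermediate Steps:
$w = 3453$ ($w = \left(-3453\right) \left(-1\right) = 3453$)
$\left(w - 1604\right) \left(-16378 + n{\left(-196 \right)}\right) = \left(3453 - 1604\right) \left(-16378 - 196\right) = 1849 \left(-16574\right) = -30645326$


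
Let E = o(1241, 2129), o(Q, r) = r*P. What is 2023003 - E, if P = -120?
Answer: 2278483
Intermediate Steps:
o(Q, r) = -120*r (o(Q, r) = r*(-120) = -120*r)
E = -255480 (E = -120*2129 = -255480)
2023003 - E = 2023003 - 1*(-255480) = 2023003 + 255480 = 2278483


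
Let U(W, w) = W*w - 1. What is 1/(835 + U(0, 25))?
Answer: 1/834 ≈ 0.0011990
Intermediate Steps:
U(W, w) = -1 + W*w
1/(835 + U(0, 25)) = 1/(835 + (-1 + 0*25)) = 1/(835 + (-1 + 0)) = 1/(835 - 1) = 1/834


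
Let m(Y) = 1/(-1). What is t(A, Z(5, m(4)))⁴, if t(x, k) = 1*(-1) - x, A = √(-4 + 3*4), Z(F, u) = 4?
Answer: 113 + 72*√2 ≈ 214.82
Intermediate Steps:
m(Y) = -1 (m(Y) = 1*(-1) = -1)
A = 2*√2 (A = √(-4 + 12) = √8 = 2*√2 ≈ 2.8284)
t(x, k) = -1 - x
t(A, Z(5, m(4)))⁴ = (-1 - 2*√2)⁴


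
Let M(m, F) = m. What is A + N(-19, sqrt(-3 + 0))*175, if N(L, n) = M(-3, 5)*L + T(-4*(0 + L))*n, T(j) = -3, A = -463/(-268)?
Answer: 2673763/268 - 525*I*sqrt(3) ≈ 9976.7 - 909.33*I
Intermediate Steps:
A = 463/268 (A = -463*(-1/268) = 463/268 ≈ 1.7276)
N(L, n) = -3*L - 3*n
A + N(-19, sqrt(-3 + 0))*175 = 463/268 + (-3*(-19) - 3*sqrt(-3 + 0))*175 = 463/268 + (57 - 3*I*sqrt(3))*175 = 463/268 + (9975 - 525*I*sqrt(3)) = 2673763/268 - 525*I*sqrt(3)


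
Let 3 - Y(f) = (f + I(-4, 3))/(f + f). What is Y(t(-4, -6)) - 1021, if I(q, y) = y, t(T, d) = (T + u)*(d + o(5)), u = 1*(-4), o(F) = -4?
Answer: -162963/160 ≈ -1018.5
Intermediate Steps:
u = -4
t(T, d) = (-4 + T)*(-4 + d) (t(T, d) = (T - 4)*(d - 4) = (-4 + T)*(-4 + d))
Y(f) = 3 - (3 + f)/(2*f) (Y(f) = 3 - (f + 3)/(f + f) = 3 - (3 + f)/(2*f))
Y(t(-4, -6)) - 1021 = (-3 + 5*(16 - 4*(-4) - 4*(-6) - 4*(-6)))/(2*(16 - 4*(-4) - 4*(-6) - 4*(-6))) - 1021 = (-3 + 5*(16 + 16 + 24 + 24))/(2*(16 + 16 + 24 + 24)) - 1021 = (1/2)*(-3 + 5*80)/80 - 1021 = (1/2)*(1/80)*(-3 + 400) - 1021 = (1/2)*(1/80)*397 - 1021 = 397/160 - 1021 = -162963/160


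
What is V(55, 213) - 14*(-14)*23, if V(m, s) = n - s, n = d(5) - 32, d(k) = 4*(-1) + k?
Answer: 4264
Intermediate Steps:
d(k) = -4 + k
n = -31 (n = (-4 + 5) - 32 = 1 - 32 = -31)
V(m, s) = -31 - s
V(55, 213) - 14*(-14)*23 = (-31 - 1*213) - 14*(-14)*23 = (-31 - 213) + 196*23 = -244 + 4508 = 4264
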